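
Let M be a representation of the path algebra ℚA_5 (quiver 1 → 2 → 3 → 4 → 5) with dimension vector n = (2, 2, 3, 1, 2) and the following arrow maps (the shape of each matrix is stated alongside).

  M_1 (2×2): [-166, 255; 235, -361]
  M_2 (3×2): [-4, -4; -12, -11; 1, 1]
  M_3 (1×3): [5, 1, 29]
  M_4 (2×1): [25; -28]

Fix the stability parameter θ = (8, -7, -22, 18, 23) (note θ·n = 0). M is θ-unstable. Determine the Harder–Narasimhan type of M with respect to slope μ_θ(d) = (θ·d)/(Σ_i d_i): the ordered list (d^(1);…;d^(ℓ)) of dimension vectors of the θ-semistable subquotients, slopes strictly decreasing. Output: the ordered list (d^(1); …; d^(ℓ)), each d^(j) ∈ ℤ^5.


Barcode: M ≅ I[1,3], I[1,5], I[3,3], I[5,5]. HN layers by μ_θ (4 steps, strictly decreasing):
  μ^(1)=23; μ^(2)=18; μ^(3)=-7; μ^(4)=-22

((0, 0, 0, 0, 2); (0, 0, 0, 1, 0); (2, 2, 2, 0, 0); (0, 0, 1, 0, 0))


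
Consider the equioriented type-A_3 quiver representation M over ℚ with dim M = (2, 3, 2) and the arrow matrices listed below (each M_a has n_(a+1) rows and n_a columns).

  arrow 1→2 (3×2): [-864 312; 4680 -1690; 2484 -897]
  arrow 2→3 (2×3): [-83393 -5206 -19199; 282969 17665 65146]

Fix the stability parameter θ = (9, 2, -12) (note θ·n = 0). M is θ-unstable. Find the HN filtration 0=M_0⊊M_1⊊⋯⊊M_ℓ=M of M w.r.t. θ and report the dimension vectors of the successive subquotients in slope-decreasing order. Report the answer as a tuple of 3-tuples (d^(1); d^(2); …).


Interval decomposition of M: I[1,1], I[1,3], I[2,2], I[2,3].
HN type (ℓ=4): μ^(1)=9; μ^(2)=2; μ^(3)=-1/3; μ^(4)=-5

((1, 0, 0); (0, 1, 0); (1, 1, 1); (0, 1, 1))


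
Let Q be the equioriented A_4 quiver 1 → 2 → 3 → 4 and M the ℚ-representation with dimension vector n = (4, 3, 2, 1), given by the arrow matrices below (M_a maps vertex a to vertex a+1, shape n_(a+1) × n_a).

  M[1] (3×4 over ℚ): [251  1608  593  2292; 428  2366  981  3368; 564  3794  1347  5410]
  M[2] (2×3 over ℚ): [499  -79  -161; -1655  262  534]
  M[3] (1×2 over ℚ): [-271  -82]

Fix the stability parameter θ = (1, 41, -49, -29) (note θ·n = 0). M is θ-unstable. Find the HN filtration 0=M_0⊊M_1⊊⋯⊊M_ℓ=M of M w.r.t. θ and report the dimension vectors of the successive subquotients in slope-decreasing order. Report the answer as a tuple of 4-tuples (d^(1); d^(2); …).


Barcode: M ≅ I[1,1], I[1,2], I[1,3], I[1,4]. HN layers by μ_θ (4 steps, strictly decreasing):
  μ^(1)=41; μ^(2)=1; μ^(3)=-7/3; μ^(4)=-9

((0, 1, 0, 0); (2, 0, 0, 0); (1, 1, 1, 0); (1, 1, 1, 1))


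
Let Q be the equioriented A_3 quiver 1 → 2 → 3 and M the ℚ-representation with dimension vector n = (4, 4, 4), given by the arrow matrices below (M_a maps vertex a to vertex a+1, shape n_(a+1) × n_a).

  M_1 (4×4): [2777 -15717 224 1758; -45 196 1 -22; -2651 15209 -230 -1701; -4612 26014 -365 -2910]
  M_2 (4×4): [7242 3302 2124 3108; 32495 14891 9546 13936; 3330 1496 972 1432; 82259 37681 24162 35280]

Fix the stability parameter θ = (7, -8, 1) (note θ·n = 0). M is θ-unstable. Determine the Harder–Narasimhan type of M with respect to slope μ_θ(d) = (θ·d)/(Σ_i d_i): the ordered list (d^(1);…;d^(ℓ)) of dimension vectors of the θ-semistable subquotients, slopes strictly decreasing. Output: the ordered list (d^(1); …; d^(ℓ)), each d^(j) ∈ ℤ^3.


Via rank(M_{q-1}∘⋯∘M_p): M ≅ I[1,2], I[1,3]^3, I[3,3].
μ_θ-semistable layers: μ^(1)=1; μ^(2)=-1/2

((0, 0, 4); (4, 4, 0))


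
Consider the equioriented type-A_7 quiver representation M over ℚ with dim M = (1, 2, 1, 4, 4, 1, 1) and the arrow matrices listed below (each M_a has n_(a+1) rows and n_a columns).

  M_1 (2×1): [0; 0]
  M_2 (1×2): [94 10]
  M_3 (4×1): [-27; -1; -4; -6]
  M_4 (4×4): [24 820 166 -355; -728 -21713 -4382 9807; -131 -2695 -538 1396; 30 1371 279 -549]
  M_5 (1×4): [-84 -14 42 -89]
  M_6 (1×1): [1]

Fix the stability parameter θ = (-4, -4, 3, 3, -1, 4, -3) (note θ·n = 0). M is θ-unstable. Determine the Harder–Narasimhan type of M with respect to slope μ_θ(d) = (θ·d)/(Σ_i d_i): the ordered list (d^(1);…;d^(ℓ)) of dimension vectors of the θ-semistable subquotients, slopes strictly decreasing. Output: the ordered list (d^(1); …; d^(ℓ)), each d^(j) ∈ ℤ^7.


Barcode: M ≅ I[1,1], I[2,2], I[2,7], I[4,5]^3. HN layers by μ_θ (3 steps, strictly decreasing):
  μ^(1)=6/5; μ^(2)=1; μ^(3)=-4

((0, 0, 1, 1, 1, 1, 1); (0, 0, 0, 3, 3, 0, 0); (1, 2, 0, 0, 0, 0, 0))


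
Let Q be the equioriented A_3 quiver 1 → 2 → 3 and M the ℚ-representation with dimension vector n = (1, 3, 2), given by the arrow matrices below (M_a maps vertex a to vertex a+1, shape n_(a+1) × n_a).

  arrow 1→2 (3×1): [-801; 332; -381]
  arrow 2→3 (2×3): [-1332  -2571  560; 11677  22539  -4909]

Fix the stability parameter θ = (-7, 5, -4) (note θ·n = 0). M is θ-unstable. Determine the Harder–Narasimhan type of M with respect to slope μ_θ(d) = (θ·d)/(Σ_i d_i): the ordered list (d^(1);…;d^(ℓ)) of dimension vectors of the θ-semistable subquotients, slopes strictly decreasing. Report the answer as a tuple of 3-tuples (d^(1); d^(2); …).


Via rank(M_{q-1}∘⋯∘M_p): M ≅ I[1,2], I[2,3]^2.
μ_θ-semistable layers: μ^(1)=5; μ^(2)=1/2; μ^(3)=-7

((0, 1, 0); (0, 2, 2); (1, 0, 0))


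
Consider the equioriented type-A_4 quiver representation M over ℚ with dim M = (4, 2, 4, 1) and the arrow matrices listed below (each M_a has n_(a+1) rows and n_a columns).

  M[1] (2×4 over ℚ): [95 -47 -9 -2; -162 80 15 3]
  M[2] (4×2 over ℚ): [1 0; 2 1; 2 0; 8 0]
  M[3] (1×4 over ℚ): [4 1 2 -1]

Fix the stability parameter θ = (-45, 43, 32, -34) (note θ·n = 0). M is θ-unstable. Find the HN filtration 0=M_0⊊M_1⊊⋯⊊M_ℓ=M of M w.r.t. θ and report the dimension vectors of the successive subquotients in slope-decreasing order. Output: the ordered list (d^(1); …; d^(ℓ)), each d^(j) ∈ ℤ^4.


Interval decomposition of M: I[1,1]^2, I[1,3], I[1,4], I[3,3]^2.
HN type (ℓ=4): μ^(1)=75/2; μ^(2)=32; μ^(3)=41/3; μ^(4)=-45

((0, 1, 1, 0); (0, 0, 2, 0); (0, 1, 1, 1); (4, 0, 0, 0))


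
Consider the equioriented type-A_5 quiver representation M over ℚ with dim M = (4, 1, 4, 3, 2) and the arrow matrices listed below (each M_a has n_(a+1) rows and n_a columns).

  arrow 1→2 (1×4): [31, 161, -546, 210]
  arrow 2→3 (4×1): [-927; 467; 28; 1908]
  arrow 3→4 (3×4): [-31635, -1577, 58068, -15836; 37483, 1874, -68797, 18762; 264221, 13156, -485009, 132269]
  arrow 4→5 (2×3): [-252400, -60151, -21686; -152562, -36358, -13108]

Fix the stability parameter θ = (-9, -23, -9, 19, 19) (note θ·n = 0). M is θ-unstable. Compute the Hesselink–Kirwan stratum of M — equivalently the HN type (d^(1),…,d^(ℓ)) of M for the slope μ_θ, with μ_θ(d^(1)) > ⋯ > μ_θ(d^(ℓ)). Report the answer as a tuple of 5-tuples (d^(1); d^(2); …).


Via rank(M_{q-1}∘⋯∘M_p): M ≅ I[1,1]^3, I[1,5], I[3,3], I[3,4], I[3,5].
μ_θ-semistable layers: μ^(1)=19; μ^(2)=-9; μ^(3)=-16

((0, 0, 0, 3, 2); (3, 0, 4, 0, 0); (1, 1, 0, 0, 0))


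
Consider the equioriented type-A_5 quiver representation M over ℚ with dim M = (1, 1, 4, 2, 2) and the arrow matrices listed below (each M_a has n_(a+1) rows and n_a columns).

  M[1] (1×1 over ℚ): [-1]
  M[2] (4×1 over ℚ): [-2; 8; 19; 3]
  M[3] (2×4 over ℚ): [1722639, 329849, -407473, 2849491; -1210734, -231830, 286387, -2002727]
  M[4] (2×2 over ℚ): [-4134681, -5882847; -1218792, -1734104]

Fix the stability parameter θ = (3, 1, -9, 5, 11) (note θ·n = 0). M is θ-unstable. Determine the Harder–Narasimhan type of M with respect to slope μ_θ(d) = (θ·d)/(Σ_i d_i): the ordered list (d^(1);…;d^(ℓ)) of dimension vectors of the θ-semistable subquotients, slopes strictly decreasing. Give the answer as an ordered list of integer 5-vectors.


Barcode: M ≅ I[1,3], I[3,3], I[3,4], I[3,5], I[5,5]. HN layers by μ_θ (4 steps, strictly decreasing):
  μ^(1)=11; μ^(2)=5; μ^(3)=-5/3; μ^(4)=-9

((0, 0, 0, 0, 2); (0, 0, 0, 2, 0); (1, 1, 1, 0, 0); (0, 0, 3, 0, 0))


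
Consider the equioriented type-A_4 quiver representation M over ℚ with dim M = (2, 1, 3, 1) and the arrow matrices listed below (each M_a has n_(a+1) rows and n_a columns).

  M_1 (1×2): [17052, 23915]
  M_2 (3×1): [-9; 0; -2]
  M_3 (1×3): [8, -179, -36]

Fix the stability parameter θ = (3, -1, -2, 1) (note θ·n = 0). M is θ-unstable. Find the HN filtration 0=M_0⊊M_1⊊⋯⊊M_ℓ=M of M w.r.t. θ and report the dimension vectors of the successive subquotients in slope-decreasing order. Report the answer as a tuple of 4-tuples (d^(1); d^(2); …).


Via rank(M_{q-1}∘⋯∘M_p): M ≅ I[1,1], I[1,3], I[3,3], I[3,4].
μ_θ-semistable layers: μ^(1)=3; μ^(2)=1; μ^(3)=0; μ^(4)=-2

((1, 0, 0, 0); (0, 0, 0, 1); (1, 1, 1, 0); (0, 0, 2, 0))


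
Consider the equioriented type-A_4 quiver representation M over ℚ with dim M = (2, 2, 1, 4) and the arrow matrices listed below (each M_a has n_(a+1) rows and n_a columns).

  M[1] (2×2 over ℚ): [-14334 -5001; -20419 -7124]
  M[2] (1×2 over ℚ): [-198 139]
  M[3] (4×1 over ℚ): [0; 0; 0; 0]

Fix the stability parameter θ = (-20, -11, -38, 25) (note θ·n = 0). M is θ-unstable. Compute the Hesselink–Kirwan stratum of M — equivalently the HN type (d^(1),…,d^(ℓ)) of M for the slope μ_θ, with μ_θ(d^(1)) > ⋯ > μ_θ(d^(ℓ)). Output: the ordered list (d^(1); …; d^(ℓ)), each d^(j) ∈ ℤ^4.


Interval decomposition of M: I[1,2], I[1,3], I[4,4]^4.
HN type (ℓ=4): μ^(1)=25; μ^(2)=-11; μ^(3)=-20; μ^(4)=-23

((0, 0, 0, 4); (0, 1, 0, 0); (1, 0, 0, 0); (1, 1, 1, 0))


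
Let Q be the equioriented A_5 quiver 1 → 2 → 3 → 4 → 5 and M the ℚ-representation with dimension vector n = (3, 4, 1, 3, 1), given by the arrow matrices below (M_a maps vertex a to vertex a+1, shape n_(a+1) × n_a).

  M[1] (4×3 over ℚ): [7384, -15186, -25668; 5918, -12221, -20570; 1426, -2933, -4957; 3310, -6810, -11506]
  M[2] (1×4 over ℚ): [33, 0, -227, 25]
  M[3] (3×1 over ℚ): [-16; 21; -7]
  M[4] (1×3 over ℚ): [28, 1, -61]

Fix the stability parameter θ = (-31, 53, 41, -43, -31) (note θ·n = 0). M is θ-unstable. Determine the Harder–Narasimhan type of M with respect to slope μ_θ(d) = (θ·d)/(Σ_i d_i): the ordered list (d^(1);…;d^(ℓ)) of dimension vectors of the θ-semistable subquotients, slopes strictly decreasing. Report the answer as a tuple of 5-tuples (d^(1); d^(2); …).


Via rank(M_{q-1}∘⋯∘M_p): M ≅ I[1,2]^2, I[1,4], I[2,2], I[4,4], I[4,5].
μ_θ-semistable layers: μ^(1)=53; μ^(2)=17; μ^(3)=-31; μ^(4)=-43

((0, 3, 0, 0, 0); (0, 1, 1, 1, 0); (3, 0, 0, 0, 1); (0, 0, 0, 2, 0))


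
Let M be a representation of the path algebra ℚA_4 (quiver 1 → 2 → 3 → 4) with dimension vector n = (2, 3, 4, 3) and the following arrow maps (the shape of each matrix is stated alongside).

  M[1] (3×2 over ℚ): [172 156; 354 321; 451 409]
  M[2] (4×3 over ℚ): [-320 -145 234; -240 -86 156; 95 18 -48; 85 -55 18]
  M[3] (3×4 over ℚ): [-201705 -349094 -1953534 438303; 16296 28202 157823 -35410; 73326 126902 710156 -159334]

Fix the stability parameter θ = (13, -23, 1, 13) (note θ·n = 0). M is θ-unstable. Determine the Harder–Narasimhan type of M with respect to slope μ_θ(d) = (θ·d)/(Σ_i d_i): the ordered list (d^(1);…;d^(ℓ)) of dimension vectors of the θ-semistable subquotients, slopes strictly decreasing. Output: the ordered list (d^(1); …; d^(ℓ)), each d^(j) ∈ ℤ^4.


Interval decomposition of M: I[1,2], I[1,3], I[2,4], I[3,4]^2.
HN type (ℓ=4): μ^(1)=13; μ^(2)=1; μ^(3)=-5; μ^(4)=-23

((0, 0, 0, 3); (0, 0, 4, 0); (2, 2, 0, 0); (0, 1, 0, 0))


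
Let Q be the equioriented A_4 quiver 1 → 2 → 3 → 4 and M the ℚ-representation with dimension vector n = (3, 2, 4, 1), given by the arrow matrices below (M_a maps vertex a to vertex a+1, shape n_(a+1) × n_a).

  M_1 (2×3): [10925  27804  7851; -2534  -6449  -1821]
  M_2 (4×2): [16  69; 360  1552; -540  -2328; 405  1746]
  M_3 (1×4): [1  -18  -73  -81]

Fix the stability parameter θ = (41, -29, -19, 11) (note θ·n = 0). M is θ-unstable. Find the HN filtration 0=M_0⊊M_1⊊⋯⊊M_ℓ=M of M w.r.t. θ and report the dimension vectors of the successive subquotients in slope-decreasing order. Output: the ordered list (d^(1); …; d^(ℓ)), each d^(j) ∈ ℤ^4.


Via rank(M_{q-1}∘⋯∘M_p): M ≅ I[1,1], I[1,3], I[1,4], I[3,3]^2.
μ_θ-semistable layers: μ^(1)=41; μ^(2)=11; μ^(3)=-7/3; μ^(4)=-19

((1, 0, 0, 0); (0, 0, 0, 1); (2, 2, 2, 0); (0, 0, 2, 0))


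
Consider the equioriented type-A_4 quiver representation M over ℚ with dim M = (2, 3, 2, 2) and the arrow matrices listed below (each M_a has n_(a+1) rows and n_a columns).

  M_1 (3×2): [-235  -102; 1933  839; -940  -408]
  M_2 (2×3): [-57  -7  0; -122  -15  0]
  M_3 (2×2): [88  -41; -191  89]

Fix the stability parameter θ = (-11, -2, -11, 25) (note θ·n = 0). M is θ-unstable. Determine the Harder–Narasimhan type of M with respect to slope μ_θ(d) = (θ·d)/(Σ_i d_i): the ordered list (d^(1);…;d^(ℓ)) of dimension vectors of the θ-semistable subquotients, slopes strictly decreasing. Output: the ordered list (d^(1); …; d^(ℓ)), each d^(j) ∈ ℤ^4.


Barcode: M ≅ I[1,4]^2, I[2,2]. HN layers by μ_θ (4 steps, strictly decreasing):
  μ^(1)=25; μ^(2)=-2; μ^(3)=-13/2; μ^(4)=-11

((0, 0, 0, 2); (0, 1, 0, 0); (0, 2, 2, 0); (2, 0, 0, 0))


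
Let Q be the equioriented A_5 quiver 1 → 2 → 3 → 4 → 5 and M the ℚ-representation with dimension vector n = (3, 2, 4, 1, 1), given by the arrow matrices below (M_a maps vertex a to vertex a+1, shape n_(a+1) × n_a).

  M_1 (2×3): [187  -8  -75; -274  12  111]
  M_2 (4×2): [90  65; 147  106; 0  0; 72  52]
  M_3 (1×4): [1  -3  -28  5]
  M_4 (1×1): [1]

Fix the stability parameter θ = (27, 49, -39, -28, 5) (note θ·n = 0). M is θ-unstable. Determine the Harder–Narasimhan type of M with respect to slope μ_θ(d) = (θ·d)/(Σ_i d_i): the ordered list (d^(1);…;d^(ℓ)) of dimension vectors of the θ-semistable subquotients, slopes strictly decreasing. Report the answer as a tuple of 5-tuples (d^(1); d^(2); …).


Interval decomposition of M: I[1,1], I[1,3], I[1,5], I[3,3]^2.
HN type (ℓ=5): μ^(1)=27; μ^(2)=37/3; μ^(3)=5; μ^(4)=9/4; μ^(5)=-39

((1, 0, 0, 0, 0); (1, 1, 1, 0, 0); (0, 0, 0, 0, 1); (1, 1, 1, 1, 0); (0, 0, 2, 0, 0))


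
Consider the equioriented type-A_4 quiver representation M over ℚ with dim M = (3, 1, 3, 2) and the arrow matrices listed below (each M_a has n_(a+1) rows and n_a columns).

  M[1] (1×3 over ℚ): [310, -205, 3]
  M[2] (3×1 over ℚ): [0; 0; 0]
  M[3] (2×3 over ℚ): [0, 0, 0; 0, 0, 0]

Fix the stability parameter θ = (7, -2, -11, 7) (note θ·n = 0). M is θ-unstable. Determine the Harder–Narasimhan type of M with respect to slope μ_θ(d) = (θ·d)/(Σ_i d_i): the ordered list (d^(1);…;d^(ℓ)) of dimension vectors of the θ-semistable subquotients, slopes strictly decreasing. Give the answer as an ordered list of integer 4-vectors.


Via rank(M_{q-1}∘⋯∘M_p): M ≅ I[1,1]^2, I[1,2], I[3,3]^3, I[4,4]^2.
μ_θ-semistable layers: μ^(1)=7; μ^(2)=5/2; μ^(3)=-11

((2, 0, 0, 2); (1, 1, 0, 0); (0, 0, 3, 0))


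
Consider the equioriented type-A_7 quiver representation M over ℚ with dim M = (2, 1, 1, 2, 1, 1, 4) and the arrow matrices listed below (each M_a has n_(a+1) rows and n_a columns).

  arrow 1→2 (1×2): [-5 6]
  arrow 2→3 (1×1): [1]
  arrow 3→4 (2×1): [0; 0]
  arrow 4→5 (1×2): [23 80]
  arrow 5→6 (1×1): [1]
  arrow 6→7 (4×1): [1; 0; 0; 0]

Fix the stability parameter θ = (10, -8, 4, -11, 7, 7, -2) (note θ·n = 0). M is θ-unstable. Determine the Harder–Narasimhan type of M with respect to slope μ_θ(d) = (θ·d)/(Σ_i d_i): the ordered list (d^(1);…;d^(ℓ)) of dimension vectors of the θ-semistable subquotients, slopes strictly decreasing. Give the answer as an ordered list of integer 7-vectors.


Via rank(M_{q-1}∘⋯∘M_p): M ≅ I[1,1], I[1,3], I[4,4], I[4,7], I[7,7]^3.
μ_θ-semistable layers: μ^(1)=10; μ^(2)=4; μ^(3)=1; μ^(4)=-2; μ^(5)=-11

((1, 0, 0, 0, 0, 0, 0); (0, 0, 1, 0, 1, 1, 1); (1, 1, 0, 0, 0, 0, 0); (0, 0, 0, 0, 0, 0, 3); (0, 0, 0, 2, 0, 0, 0))


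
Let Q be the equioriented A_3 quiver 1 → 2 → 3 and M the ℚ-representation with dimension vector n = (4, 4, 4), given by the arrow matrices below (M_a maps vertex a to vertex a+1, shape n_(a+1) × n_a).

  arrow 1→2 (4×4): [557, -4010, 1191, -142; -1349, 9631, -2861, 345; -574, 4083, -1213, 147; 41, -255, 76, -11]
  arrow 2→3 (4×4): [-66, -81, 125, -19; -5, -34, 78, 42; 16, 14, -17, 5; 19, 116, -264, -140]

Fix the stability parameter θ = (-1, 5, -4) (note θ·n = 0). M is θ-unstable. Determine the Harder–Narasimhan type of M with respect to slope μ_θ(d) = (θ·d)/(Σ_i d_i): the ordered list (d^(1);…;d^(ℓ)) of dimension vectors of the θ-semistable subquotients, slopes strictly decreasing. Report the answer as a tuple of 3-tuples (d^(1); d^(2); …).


Interval decomposition of M: I[1,1], I[1,2], I[1,3]^2, I[2,3], I[3,3].
HN type (ℓ=4): μ^(1)=5; μ^(2)=1/2; μ^(3)=-1; μ^(4)=-4

((0, 1, 0); (0, 3, 3); (4, 0, 0); (0, 0, 1))


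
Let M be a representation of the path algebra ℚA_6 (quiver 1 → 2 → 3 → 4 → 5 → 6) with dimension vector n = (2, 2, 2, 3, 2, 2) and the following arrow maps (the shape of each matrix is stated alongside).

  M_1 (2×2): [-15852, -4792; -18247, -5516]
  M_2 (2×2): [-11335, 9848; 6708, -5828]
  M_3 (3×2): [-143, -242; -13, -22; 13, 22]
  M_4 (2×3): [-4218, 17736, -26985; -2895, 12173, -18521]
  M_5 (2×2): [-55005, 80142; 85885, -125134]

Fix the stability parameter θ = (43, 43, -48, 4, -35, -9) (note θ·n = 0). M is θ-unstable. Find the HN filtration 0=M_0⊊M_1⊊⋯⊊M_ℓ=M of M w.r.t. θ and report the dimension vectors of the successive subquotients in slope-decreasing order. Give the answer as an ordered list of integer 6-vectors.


Via rank(M_{q-1}∘⋯∘M_p): M ≅ I[1,3], I[1,6], I[4,4], I[4,5], I[6,6].
μ_θ-semistable layers: μ^(1)=38/3; μ^(2)=4; μ^(3)=-1/3; μ^(4)=-9; μ^(5)=-31/2

((1, 1, 1, 0, 0, 0); (0, 0, 0, 1, 0, 0); (1, 1, 1, 1, 1, 1); (0, 0, 0, 0, 0, 1); (0, 0, 0, 1, 1, 0))


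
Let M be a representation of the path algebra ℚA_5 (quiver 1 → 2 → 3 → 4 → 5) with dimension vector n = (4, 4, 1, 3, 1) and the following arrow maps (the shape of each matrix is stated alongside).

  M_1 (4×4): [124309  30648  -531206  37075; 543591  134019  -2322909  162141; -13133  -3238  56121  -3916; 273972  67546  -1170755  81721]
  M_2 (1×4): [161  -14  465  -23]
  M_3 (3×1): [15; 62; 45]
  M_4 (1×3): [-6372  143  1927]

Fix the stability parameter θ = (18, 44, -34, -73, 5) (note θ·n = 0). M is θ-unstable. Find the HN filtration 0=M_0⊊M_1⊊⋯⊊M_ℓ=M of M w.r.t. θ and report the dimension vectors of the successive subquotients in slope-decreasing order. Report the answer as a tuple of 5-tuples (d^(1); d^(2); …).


Interval decomposition of M: I[1,1], I[1,2]^2, I[1,5], I[2,2], I[4,4]^2.
HN type (ℓ=5): μ^(1)=44; μ^(2)=18; μ^(3)=5; μ^(4)=-45/4; μ^(5)=-73

((0, 3, 0, 0, 0); (3, 0, 0, 0, 0); (0, 0, 0, 0, 1); (1, 1, 1, 1, 0); (0, 0, 0, 2, 0))


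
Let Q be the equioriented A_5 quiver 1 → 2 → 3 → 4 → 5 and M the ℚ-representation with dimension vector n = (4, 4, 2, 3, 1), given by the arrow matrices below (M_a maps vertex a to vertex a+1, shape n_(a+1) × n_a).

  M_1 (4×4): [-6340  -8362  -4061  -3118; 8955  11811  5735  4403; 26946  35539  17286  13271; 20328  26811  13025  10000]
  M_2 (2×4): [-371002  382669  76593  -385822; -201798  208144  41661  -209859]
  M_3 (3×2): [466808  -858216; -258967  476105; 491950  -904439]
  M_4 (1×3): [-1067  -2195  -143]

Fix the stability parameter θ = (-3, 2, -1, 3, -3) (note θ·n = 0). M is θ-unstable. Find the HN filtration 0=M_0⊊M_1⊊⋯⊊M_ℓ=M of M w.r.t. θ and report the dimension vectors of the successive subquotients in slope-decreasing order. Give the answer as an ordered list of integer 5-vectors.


Via rank(M_{q-1}∘⋯∘M_p): M ≅ I[1,2]^2, I[1,4], I[1,5], I[4,4].
μ_θ-semistable layers: μ^(1)=3; μ^(2)=2; μ^(3)=1/2; μ^(4)=1/4; μ^(5)=-3

((0, 0, 0, 2, 0); (0, 2, 0, 0, 0); (0, 1, 1, 0, 0); (0, 1, 1, 1, 1); (4, 0, 0, 0, 0))


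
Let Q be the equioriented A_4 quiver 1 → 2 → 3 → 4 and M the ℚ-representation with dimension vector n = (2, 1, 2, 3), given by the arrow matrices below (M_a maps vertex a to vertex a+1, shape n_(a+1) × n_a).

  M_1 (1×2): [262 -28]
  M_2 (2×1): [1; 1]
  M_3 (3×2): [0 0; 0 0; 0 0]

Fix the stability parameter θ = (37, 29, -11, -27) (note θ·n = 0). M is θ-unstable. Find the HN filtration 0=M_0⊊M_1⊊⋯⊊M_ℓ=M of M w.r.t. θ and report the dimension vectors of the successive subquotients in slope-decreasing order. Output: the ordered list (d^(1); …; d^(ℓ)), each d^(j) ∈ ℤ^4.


Via rank(M_{q-1}∘⋯∘M_p): M ≅ I[1,1], I[1,3], I[3,3], I[4,4]^3.
μ_θ-semistable layers: μ^(1)=37; μ^(2)=55/3; μ^(3)=-11; μ^(4)=-27

((1, 0, 0, 0); (1, 1, 1, 0); (0, 0, 1, 0); (0, 0, 0, 3))


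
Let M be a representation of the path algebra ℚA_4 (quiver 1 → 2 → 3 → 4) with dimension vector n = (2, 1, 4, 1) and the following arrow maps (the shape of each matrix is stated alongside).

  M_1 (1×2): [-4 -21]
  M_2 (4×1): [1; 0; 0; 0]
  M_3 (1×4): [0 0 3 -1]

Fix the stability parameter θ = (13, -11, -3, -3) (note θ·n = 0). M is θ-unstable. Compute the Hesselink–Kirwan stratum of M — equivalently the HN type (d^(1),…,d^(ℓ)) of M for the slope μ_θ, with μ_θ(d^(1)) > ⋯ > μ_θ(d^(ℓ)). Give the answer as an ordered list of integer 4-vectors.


Barcode: M ≅ I[1,1], I[1,3], I[3,3]^2, I[3,4]. HN layers by μ_θ (3 steps, strictly decreasing):
  μ^(1)=13; μ^(2)=-1/3; μ^(3)=-3

((1, 0, 0, 0); (1, 1, 1, 0); (0, 0, 3, 1))


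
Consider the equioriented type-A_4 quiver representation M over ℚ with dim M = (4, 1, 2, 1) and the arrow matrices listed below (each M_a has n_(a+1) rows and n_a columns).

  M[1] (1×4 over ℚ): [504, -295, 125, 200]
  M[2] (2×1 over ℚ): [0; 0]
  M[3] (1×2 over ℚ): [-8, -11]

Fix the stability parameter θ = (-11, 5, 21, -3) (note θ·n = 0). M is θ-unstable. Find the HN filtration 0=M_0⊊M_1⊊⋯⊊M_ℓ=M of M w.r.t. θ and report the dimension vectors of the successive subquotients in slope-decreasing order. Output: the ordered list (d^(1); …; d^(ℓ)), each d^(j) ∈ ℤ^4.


Barcode: M ≅ I[1,1]^3, I[1,2], I[3,3], I[3,4]. HN layers by μ_θ (4 steps, strictly decreasing):
  μ^(1)=21; μ^(2)=9; μ^(3)=5; μ^(4)=-11

((0, 0, 1, 0); (0, 0, 1, 1); (0, 1, 0, 0); (4, 0, 0, 0))


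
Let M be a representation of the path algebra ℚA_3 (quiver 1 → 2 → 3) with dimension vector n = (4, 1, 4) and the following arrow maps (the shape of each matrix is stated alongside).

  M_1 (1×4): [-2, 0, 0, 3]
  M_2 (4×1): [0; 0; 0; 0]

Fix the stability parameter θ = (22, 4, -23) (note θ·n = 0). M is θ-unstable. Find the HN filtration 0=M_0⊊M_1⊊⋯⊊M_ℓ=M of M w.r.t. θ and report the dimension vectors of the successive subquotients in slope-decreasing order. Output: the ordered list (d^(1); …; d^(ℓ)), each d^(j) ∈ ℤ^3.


Barcode: M ≅ I[1,1]^3, I[1,2], I[3,3]^4. HN layers by μ_θ (3 steps, strictly decreasing):
  μ^(1)=22; μ^(2)=13; μ^(3)=-23

((3, 0, 0); (1, 1, 0); (0, 0, 4))


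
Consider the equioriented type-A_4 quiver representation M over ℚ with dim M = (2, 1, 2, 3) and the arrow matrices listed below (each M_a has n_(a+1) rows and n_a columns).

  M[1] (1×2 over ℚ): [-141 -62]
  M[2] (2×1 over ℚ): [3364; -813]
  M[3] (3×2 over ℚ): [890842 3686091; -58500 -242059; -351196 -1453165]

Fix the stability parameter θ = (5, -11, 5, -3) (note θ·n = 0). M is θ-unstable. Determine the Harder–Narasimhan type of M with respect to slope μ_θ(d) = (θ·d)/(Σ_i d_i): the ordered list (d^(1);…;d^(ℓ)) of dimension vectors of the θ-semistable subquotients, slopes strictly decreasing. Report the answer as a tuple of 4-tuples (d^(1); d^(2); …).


Interval decomposition of M: I[1,1], I[1,4], I[3,4], I[4,4].
HN type (ℓ=3): μ^(1)=5; μ^(2)=1; μ^(3)=-3

((1, 0, 0, 0); (0, 0, 2, 2); (1, 1, 0, 1))


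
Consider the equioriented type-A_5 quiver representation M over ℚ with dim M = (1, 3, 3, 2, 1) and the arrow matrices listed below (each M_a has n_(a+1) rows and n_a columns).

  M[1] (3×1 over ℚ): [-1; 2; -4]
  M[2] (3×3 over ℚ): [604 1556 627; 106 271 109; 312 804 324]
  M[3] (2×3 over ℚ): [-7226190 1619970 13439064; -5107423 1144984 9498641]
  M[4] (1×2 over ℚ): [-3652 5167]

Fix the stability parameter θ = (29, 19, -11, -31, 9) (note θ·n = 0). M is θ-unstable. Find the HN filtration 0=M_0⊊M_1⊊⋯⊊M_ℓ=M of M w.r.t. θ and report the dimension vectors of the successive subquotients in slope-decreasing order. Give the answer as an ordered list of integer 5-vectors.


Interval decomposition of M: I[1,2], I[2,4], I[2,5], I[3,3].
HN type (ℓ=4): μ^(1)=24; μ^(2)=9; μ^(3)=-23/3; μ^(4)=-11

((1, 1, 0, 0, 0); (0, 0, 0, 0, 1); (0, 2, 2, 2, 0); (0, 0, 1, 0, 0))


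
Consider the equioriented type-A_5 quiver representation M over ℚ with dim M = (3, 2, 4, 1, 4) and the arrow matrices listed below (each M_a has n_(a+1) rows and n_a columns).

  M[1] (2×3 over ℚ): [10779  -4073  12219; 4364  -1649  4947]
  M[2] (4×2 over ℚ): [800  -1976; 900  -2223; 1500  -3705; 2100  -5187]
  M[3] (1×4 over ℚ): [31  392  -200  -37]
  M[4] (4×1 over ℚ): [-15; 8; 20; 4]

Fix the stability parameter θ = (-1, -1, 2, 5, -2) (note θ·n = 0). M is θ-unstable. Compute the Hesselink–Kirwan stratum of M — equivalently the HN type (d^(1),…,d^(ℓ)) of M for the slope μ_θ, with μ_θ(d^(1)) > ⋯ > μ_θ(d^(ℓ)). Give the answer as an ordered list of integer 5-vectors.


Interval decomposition of M: I[1,1], I[1,2], I[1,5], I[3,3]^3, I[5,5]^3.
HN type (ℓ=4): μ^(1)=2; μ^(2)=5/3; μ^(3)=-1; μ^(4)=-2

((0, 0, 3, 0, 0); (0, 0, 1, 1, 1); (3, 2, 0, 0, 0); (0, 0, 0, 0, 3))


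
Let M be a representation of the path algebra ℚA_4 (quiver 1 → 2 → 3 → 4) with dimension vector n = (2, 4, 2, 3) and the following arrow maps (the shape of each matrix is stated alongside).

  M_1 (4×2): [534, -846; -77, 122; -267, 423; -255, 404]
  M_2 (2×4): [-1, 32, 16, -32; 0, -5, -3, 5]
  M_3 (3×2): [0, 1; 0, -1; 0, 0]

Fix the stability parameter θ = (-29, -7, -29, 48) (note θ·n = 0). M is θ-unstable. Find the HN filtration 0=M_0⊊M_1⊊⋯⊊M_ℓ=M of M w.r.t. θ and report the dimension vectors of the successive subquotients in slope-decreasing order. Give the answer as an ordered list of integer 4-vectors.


Via rank(M_{q-1}∘⋯∘M_p): M ≅ I[1,2], I[1,4], I[2,2], I[2,3], I[4,4]^2.
μ_θ-semistable layers: μ^(1)=48; μ^(2)=-7; μ^(3)=-18; μ^(4)=-29

((0, 0, 0, 3); (0, 2, 0, 0); (0, 2, 2, 0); (2, 0, 0, 0))


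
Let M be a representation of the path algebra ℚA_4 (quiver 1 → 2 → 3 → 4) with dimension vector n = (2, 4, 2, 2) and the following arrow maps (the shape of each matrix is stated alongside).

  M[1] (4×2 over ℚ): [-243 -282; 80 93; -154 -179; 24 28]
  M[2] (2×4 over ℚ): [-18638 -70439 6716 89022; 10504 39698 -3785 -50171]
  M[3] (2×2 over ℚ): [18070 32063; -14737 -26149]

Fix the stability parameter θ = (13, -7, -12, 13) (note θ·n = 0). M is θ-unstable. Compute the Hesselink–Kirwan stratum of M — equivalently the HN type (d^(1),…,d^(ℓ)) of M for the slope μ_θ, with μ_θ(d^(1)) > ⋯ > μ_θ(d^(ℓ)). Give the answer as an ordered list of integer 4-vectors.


Interval decomposition of M: I[1,2], I[1,4], I[2,2], I[2,4].
HN type (ℓ=5): μ^(1)=13; μ^(2)=3; μ^(3)=-2; μ^(4)=-7; μ^(5)=-19/2

((0, 0, 0, 2); (1, 1, 0, 0); (1, 1, 1, 0); (0, 1, 0, 0); (0, 1, 1, 0))


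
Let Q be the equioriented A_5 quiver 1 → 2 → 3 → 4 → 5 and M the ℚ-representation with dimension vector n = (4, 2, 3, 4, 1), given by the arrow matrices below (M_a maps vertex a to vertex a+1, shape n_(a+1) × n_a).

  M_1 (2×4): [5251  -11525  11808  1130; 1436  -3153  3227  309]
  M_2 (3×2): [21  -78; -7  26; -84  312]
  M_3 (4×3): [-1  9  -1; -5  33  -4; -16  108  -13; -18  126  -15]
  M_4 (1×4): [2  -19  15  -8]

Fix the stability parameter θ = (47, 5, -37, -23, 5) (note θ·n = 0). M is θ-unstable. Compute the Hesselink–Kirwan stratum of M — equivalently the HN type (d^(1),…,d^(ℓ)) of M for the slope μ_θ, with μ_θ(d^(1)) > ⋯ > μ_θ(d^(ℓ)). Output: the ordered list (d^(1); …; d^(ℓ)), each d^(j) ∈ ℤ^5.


Via rank(M_{q-1}∘⋯∘M_p): M ≅ I[1,1]^2, I[1,2], I[1,3], I[3,4], I[3,5], I[4,4]^2.
μ_θ-semistable layers: μ^(1)=47; μ^(2)=26; μ^(3)=5; μ^(4)=-23; μ^(5)=-37

((2, 0, 0, 0, 0); (1, 1, 0, 0, 0); (1, 1, 1, 0, 1); (0, 0, 0, 4, 0); (0, 0, 2, 0, 0))


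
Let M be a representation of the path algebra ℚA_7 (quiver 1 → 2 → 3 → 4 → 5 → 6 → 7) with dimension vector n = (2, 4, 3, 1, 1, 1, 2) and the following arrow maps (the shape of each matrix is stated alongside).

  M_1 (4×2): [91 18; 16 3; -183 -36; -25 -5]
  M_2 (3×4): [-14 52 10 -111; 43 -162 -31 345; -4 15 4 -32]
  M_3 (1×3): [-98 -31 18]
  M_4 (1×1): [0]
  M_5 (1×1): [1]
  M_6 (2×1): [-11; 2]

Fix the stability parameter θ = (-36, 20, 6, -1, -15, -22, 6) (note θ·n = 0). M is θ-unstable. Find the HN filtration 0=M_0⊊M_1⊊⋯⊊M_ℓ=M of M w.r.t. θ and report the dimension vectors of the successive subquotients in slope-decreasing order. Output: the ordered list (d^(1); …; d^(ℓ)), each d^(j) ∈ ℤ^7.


Via rank(M_{q-1}∘⋯∘M_p): M ≅ I[1,3], I[1,4], I[2,2], I[2,3], I[5,7], I[7,7].
μ_θ-semistable layers: μ^(1)=20; μ^(2)=13; μ^(3)=25/3; μ^(4)=6; μ^(5)=-37/2; μ^(6)=-36

((0, 1, 0, 0, 0, 0, 0); (0, 2, 2, 0, 0, 0, 0); (0, 1, 1, 1, 0, 0, 0); (0, 0, 0, 0, 0, 0, 2); (0, 0, 0, 0, 1, 1, 0); (2, 0, 0, 0, 0, 0, 0))


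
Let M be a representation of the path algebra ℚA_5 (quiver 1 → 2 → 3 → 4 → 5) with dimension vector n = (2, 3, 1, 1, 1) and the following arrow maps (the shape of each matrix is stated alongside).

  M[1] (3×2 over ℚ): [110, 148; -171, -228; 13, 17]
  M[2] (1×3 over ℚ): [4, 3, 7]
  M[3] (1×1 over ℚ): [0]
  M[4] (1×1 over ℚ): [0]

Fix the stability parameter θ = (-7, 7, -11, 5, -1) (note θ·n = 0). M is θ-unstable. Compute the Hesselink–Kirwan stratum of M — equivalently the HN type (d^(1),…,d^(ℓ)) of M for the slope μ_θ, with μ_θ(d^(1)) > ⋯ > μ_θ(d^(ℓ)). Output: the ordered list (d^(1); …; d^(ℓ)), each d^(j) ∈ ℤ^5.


Via rank(M_{q-1}∘⋯∘M_p): M ≅ I[1,2], I[1,3], I[2,2], I[4,4], I[5,5].
μ_θ-semistable layers: μ^(1)=7; μ^(2)=5; μ^(3)=-1; μ^(4)=-2; μ^(5)=-7

((0, 2, 0, 0, 0); (0, 0, 0, 1, 0); (0, 0, 0, 0, 1); (0, 1, 1, 0, 0); (2, 0, 0, 0, 0))


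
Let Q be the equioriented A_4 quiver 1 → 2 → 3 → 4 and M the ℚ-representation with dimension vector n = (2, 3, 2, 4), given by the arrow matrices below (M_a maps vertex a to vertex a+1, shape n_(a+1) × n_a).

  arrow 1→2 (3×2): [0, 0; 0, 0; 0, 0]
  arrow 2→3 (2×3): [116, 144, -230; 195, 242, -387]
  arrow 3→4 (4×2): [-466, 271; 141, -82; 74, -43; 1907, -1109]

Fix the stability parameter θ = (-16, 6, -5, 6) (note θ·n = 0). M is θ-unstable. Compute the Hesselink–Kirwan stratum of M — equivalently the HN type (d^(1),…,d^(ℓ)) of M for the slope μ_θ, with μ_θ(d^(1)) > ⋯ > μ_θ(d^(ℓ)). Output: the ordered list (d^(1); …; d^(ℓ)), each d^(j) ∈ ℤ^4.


Barcode: M ≅ I[1,1]^2, I[2,2], I[2,4]^2, I[4,4]^2. HN layers by μ_θ (3 steps, strictly decreasing):
  μ^(1)=6; μ^(2)=1/2; μ^(3)=-16

((0, 1, 0, 4); (0, 2, 2, 0); (2, 0, 0, 0))


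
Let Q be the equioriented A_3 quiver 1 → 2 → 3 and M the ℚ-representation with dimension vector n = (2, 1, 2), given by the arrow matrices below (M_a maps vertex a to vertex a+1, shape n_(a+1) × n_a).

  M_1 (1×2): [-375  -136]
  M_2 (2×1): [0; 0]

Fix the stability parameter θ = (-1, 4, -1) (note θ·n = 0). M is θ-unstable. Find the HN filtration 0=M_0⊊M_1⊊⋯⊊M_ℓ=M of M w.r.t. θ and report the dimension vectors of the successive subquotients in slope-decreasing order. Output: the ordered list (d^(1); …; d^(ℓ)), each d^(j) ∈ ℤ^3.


Interval decomposition of M: I[1,1], I[1,2], I[3,3]^2.
HN type (ℓ=2): μ^(1)=4; μ^(2)=-1

((0, 1, 0); (2, 0, 2))


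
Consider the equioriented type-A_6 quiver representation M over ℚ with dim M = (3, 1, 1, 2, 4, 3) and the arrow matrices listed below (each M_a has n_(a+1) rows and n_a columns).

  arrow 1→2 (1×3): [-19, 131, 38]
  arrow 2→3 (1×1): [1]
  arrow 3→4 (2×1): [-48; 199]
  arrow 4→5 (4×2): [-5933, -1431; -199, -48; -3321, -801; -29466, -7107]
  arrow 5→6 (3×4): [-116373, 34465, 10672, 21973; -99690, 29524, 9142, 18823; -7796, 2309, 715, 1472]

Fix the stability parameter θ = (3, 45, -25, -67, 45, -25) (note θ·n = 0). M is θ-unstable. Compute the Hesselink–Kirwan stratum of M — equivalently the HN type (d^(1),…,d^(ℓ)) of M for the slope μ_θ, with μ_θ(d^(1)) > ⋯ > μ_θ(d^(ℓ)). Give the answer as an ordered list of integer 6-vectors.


Interval decomposition of M: I[1,1]^2, I[1,6], I[4,5], I[5,6]^2.
HN type (ℓ=5): μ^(1)=45; μ^(2)=10; μ^(3)=3; μ^(4)=-11; μ^(5)=-67

((0, 0, 0, 0, 1, 0); (0, 0, 0, 0, 3, 3); (2, 0, 0, 0, 0, 0); (1, 1, 1, 1, 0, 0); (0, 0, 0, 1, 0, 0))


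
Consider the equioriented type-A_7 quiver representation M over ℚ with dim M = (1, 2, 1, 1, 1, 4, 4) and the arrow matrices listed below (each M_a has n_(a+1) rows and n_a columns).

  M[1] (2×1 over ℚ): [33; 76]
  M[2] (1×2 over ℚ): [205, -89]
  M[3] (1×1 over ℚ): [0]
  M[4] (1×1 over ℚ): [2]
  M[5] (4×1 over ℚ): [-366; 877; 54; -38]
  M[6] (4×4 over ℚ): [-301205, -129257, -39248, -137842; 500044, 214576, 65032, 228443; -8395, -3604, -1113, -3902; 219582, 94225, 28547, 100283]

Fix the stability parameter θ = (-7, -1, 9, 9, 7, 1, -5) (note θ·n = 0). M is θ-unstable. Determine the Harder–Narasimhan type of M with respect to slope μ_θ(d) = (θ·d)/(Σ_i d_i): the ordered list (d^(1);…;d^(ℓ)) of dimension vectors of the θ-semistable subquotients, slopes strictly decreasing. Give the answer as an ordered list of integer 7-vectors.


Interval decomposition of M: I[1,3], I[2,2], I[4,7], I[6,6], I[6,7]^2, I[7,7].
HN type (ℓ=7): μ^(1)=9; μ^(2)=3; μ^(3)=1; μ^(4)=-1; μ^(5)=-2; μ^(6)=-5; μ^(7)=-7

((0, 0, 1, 0, 0, 0, 0); (0, 0, 0, 1, 1, 1, 1); (0, 0, 0, 0, 0, 1, 0); (0, 2, 0, 0, 0, 0, 0); (0, 0, 0, 0, 0, 2, 2); (0, 0, 0, 0, 0, 0, 1); (1, 0, 0, 0, 0, 0, 0))


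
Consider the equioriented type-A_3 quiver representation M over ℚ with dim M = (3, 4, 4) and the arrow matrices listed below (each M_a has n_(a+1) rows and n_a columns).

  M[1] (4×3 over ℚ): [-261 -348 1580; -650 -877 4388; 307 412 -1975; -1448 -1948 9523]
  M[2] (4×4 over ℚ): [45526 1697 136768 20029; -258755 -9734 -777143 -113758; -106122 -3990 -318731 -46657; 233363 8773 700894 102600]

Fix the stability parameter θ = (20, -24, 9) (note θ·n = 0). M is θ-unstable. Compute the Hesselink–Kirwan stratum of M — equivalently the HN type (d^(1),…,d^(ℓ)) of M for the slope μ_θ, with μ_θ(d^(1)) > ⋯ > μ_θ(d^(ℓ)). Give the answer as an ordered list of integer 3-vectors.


Barcode: M ≅ I[1,3]^3, I[2,2], I[3,3]. HN layers by μ_θ (3 steps, strictly decreasing):
  μ^(1)=9; μ^(2)=-2; μ^(3)=-24

((0, 0, 4); (3, 3, 0); (0, 1, 0))


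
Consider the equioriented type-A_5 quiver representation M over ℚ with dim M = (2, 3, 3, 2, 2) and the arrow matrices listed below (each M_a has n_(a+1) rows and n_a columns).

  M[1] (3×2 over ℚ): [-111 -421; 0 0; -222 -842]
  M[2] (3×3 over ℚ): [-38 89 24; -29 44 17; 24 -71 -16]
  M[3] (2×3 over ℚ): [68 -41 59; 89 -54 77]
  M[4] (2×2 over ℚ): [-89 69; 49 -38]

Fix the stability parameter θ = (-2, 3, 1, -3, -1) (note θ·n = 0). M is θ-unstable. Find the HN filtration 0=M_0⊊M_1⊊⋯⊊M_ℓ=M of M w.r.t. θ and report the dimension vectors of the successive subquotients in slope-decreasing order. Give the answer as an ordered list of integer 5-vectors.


Via rank(M_{q-1}∘⋯∘M_p): M ≅ I[1,1], I[1,5], I[2,3], I[2,5].
μ_θ-semistable layers: μ^(1)=2; μ^(2)=0; μ^(3)=-2

((0, 1, 1, 0, 0); (0, 2, 2, 2, 2); (2, 0, 0, 0, 0))


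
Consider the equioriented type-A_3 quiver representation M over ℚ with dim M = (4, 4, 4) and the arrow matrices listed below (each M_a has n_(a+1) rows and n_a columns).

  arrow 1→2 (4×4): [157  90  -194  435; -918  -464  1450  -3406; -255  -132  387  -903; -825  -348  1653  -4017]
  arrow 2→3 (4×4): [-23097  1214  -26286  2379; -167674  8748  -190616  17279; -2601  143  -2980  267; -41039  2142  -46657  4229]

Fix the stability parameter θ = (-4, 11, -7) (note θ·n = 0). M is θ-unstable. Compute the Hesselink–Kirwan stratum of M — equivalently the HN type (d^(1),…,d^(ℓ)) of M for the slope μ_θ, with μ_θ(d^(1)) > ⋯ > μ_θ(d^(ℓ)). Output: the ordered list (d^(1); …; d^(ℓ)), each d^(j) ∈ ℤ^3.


Barcode: M ≅ I[1,1]^2, I[1,3]^2, I[2,3]^2. HN layers by μ_θ (2 steps, strictly decreasing):
  μ^(1)=2; μ^(2)=-4

((0, 4, 4); (4, 0, 0))


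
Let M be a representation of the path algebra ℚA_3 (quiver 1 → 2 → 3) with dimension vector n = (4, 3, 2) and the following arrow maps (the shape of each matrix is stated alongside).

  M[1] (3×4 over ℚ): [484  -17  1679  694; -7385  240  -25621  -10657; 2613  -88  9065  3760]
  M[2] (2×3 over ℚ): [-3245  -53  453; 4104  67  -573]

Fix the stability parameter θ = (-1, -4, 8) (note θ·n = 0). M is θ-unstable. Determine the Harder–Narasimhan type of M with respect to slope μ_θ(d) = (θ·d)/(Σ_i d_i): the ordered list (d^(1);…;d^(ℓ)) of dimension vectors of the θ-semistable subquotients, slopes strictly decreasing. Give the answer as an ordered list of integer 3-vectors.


Interval decomposition of M: I[1,1], I[1,2], I[1,3]^2.
HN type (ℓ=3): μ^(1)=8; μ^(2)=-1; μ^(3)=-5/2

((0, 0, 2); (1, 0, 0); (3, 3, 0))


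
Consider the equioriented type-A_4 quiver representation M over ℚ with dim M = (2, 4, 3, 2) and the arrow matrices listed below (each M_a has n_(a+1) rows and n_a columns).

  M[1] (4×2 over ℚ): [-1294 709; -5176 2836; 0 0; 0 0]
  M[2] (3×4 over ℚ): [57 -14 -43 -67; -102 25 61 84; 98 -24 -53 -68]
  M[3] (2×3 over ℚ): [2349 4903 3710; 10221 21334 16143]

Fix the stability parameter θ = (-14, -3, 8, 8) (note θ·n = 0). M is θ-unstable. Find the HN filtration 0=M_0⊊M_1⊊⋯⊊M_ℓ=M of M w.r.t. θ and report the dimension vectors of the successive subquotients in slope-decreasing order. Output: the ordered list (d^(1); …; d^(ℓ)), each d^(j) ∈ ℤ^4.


Barcode: M ≅ I[1,1], I[1,4], I[2,2], I[2,3], I[2,4]. HN layers by μ_θ (3 steps, strictly decreasing):
  μ^(1)=8; μ^(2)=-3; μ^(3)=-14

((0, 0, 3, 2); (0, 4, 0, 0); (2, 0, 0, 0))


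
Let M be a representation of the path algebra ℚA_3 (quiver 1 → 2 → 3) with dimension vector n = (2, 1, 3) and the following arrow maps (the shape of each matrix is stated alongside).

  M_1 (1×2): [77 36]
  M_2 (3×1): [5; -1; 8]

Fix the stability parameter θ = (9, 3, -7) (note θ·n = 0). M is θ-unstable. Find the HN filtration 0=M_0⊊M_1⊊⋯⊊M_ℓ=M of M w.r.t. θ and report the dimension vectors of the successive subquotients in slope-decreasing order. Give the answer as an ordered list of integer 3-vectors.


Interval decomposition of M: I[1,1], I[1,3], I[3,3]^2.
HN type (ℓ=3): μ^(1)=9; μ^(2)=5/3; μ^(3)=-7

((1, 0, 0); (1, 1, 1); (0, 0, 2))


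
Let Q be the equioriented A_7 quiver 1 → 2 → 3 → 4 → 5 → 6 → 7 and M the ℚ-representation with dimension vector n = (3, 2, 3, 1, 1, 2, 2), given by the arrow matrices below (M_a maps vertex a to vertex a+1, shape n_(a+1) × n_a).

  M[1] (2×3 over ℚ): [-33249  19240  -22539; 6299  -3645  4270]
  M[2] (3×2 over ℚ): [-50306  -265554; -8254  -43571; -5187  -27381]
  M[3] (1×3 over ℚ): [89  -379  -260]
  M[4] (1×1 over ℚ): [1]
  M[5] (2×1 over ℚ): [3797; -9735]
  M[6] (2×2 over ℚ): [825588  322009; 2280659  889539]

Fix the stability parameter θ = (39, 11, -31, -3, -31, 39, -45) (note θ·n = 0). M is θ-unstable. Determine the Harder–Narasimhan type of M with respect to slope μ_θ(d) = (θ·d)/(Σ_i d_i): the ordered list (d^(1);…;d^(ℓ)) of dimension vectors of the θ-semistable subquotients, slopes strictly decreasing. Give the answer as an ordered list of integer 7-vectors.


Barcode: M ≅ I[1,1], I[1,3], I[1,7], I[3,3], I[6,7]. HN layers by μ_θ (4 steps, strictly decreasing):
  μ^(1)=39; μ^(2)=19/3; μ^(3)=-3; μ^(4)=-31

((1, 0, 0, 0, 0, 0, 0); (1, 1, 1, 0, 0, 0, 0); (1, 1, 1, 1, 1, 2, 2); (0, 0, 1, 0, 0, 0, 0))
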